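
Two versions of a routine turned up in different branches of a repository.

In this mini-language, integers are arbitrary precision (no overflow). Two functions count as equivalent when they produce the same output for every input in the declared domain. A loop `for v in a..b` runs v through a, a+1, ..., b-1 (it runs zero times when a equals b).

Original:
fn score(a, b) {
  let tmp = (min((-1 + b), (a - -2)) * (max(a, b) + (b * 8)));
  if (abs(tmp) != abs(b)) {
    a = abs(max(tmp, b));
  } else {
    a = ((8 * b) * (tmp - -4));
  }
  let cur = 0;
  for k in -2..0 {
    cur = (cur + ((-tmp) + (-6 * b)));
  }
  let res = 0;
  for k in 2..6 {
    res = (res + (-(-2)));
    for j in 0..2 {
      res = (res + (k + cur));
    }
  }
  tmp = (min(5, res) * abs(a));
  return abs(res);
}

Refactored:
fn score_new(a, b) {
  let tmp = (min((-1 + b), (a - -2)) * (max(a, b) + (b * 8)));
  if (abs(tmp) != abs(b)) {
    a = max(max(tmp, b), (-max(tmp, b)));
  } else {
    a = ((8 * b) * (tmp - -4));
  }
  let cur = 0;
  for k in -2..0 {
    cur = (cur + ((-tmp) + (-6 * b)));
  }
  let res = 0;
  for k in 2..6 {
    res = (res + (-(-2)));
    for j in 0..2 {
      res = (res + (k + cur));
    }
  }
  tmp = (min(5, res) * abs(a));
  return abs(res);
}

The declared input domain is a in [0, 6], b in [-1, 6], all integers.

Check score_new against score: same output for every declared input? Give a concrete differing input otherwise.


The two are interchangeable: min/max/abs usage differs, and every declared input agrees.
Spot check at a=6, b=0 — score: tmp = -6; (abs(tmp) != abs(b)) -> true; a = 0; cur = 0; [k=-2]; cur = 6; [k=-1]; cur = 12; res = 0; [k=2]; res = 2; [j=0]; res = 16; [j=1]; res = 30; [k=3]; res = 32; [j=0]; res = 47; [j=1]; res = 62; [k=4]; res = 64; [j=0]; res = 80; [j=1]; res = 96; [k=5]; res = 98; [j=0]; res = 115; [j=1]; res = 132; tmp = 0; return 132. score_new: tmp = -6; (abs(tmp) != abs(b)) -> true; a = 0; cur = 0; [k=-2]; cur = 6; [k=-1]; cur = 12; res = 0; [k=2]; res = 2; [j=0]; res = 16; [j=1]; res = 30; [k=3]; res = 32; [j=0]; res = 47; [j=1]; res = 62; [k=4]; res = 64; [j=0]; res = 80; [j=1]; res = 96; [k=5]; res = 98; [j=0]; res = 115; [j=1]; res = 132; tmp = 0; return 132. Both give 132.
An exhaustive pass over the 56 declared inputs shows identical outputs.
verdict: equivalent


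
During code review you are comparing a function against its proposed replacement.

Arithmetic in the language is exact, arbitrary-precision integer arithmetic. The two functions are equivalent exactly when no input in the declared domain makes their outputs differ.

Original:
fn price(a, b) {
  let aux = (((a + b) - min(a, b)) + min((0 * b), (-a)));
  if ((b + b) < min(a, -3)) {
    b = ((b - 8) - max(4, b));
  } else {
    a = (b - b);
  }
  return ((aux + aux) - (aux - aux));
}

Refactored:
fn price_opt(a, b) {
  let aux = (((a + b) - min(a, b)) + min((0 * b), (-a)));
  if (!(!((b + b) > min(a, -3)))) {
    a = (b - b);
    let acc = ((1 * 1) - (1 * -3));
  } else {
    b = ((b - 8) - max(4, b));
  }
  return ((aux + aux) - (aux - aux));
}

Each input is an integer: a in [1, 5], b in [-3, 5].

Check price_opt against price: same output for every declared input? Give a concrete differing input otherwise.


The suspicious-looking change has no observable effect anywhere in the declared ranges; all 45 inputs agree.
verdict: equivalent


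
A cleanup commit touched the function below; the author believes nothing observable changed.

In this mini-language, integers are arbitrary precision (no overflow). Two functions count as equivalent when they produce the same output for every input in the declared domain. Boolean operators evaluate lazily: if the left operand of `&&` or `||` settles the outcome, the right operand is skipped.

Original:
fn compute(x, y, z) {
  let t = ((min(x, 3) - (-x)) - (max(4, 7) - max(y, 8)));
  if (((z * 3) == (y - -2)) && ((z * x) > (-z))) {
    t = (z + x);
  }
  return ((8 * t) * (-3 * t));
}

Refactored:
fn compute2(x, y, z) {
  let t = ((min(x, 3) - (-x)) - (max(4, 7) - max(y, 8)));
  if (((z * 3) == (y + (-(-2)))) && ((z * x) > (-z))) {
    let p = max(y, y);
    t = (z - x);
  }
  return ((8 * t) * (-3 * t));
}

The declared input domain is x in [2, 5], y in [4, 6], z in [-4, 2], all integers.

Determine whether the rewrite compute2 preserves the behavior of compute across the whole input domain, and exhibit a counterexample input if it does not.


x=2, y=4, z=2 yields -384 from compute but 0 from compute2.
verdict: not equivalent; witness: x=2, y=4, z=2


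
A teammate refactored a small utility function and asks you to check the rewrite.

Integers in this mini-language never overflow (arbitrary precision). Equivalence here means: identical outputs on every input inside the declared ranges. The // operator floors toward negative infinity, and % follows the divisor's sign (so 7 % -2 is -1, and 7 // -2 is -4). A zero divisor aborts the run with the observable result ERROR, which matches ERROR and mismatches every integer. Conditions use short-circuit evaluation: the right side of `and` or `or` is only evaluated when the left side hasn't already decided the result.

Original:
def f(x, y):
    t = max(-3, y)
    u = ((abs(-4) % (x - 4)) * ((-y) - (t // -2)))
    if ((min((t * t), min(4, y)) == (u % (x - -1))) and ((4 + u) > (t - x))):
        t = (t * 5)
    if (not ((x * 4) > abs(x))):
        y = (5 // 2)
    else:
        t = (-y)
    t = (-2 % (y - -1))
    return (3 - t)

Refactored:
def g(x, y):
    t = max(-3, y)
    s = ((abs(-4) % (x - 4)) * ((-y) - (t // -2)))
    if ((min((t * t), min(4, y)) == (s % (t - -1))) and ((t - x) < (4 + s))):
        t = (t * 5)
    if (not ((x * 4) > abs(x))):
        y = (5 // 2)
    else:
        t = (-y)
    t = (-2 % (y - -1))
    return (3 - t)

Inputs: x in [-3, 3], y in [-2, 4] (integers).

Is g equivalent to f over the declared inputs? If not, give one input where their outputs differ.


Run the pair on x=-3, y=-1.
f: t=-1, then u=-3, then ((min((t * t), min(4, y)) == (u % (x - -1))) and ((4 + u) > (t - x))) is false, then (not ((x * 4) > abs(x))) is true, then y=2, then t=1, then returns 2
g: t=-1, then s=-3, then a zero divisor aborts: ERROR
2 and ERROR differ, so these are not the same function on this domain.
verdict: not equivalent; witness: x=-3, y=-1


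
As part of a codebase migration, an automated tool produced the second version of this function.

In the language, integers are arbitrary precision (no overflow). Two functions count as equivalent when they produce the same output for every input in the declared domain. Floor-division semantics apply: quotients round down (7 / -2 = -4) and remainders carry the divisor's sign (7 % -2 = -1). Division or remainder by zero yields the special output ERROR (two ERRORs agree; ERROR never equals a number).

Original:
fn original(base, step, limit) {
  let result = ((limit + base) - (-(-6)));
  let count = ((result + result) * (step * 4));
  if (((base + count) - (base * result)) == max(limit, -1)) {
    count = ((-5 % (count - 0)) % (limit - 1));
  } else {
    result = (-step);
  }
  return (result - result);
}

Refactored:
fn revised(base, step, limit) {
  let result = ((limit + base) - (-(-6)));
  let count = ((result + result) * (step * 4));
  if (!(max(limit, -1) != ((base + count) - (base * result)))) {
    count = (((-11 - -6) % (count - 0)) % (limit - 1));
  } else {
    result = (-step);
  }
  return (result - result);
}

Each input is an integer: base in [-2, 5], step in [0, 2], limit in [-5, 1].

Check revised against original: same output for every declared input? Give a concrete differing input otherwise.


Changes here: comparison usage differs; and constant usage differs; and boolean connective usage differs; and arithmetic usage differs; the full 168-point sweep finds no disagreement.
verdict: equivalent


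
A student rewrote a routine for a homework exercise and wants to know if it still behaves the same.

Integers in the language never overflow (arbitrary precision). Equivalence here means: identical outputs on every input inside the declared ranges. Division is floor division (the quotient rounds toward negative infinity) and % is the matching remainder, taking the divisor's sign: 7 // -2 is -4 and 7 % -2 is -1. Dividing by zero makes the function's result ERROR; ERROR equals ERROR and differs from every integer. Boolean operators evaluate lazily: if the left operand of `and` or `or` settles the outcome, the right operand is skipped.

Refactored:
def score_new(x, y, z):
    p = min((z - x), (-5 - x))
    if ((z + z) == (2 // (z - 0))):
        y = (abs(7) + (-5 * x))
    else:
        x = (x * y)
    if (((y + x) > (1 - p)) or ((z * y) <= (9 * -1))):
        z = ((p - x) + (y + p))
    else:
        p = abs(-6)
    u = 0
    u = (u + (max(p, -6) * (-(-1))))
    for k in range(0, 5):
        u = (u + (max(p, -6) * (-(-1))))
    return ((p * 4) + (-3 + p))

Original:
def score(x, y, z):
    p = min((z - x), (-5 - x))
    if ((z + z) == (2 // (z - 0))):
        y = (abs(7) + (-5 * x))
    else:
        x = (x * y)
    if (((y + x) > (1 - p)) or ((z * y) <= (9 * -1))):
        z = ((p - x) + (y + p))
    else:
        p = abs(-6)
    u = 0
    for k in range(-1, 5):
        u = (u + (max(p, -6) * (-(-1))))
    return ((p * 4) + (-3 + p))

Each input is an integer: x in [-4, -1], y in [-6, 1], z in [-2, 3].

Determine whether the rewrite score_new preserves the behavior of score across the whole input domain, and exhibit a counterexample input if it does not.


Although statement counts differ; and arithmetic usage differs; and min/max/abs usage differs; and constant usage differs; and loop structure differs, 192/192 inputs agree.
verdict: equivalent


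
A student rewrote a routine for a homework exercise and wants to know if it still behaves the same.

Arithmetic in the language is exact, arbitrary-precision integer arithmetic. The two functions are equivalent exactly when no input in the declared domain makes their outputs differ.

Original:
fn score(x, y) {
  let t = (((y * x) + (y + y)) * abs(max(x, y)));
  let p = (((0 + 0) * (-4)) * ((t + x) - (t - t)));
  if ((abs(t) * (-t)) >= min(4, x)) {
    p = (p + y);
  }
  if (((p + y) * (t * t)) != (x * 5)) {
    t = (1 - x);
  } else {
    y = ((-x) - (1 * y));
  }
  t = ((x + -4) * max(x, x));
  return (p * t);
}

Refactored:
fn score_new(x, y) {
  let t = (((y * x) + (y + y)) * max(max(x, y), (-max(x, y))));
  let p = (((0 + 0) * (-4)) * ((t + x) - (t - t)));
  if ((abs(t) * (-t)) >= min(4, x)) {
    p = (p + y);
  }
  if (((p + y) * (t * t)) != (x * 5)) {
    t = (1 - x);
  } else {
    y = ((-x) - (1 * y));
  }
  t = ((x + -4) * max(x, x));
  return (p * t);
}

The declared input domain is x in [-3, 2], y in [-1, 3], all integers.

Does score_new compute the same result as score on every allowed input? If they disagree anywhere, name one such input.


Differences: min/max/abs usage differs — yet all 30 inputs agree.
verdict: equivalent


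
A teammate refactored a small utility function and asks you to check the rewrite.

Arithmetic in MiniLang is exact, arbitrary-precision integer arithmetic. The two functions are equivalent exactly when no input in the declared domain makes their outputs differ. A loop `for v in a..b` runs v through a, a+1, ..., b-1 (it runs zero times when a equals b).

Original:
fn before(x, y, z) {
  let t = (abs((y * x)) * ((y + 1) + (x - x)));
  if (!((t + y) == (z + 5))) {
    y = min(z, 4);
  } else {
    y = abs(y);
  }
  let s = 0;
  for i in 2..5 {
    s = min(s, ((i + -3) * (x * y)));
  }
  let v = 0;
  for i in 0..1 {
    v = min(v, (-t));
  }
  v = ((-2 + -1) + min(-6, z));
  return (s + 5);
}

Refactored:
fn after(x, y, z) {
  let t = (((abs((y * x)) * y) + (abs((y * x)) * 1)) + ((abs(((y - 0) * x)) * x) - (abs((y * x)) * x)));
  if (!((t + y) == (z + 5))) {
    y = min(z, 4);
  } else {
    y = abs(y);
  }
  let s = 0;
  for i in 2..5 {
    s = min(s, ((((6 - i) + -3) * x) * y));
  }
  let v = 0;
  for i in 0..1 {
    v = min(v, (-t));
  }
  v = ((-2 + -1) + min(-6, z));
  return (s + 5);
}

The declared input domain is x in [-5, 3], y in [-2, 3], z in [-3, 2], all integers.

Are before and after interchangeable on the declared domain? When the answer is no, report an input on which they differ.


Reading the diff, among the changes: min/max/abs usage differs, plus arithmetic usage differs, plus constant usage differs.
Spot check at x=-4, y=2, z=-2 — before: t becomes 24; next (!((t + y) == (z + 5))) evaluates to true; next y becomes -2; next s becomes 0; next at i=2:; next s becomes -8; next at i=3:; next s becomes -8; next at i=4:; next s becomes -8; next v becomes 0; next at i=0:; next v becomes -24; next v becomes -9; next final value -3. after: t becomes 24; next (!((t + y) == (z + 5))) evaluates to true; next y becomes -2; next s becomes 0; next at i=2:; next s becomes 0; next at i=3:; next s becomes 0; next at i=4:; next s becomes -8; next v becomes 0; next at i=0:; next v becomes -24; next v becomes -9; next final value -3. Both give -3.
Every one of the 324 inputs gives matching results.
verdict: equivalent


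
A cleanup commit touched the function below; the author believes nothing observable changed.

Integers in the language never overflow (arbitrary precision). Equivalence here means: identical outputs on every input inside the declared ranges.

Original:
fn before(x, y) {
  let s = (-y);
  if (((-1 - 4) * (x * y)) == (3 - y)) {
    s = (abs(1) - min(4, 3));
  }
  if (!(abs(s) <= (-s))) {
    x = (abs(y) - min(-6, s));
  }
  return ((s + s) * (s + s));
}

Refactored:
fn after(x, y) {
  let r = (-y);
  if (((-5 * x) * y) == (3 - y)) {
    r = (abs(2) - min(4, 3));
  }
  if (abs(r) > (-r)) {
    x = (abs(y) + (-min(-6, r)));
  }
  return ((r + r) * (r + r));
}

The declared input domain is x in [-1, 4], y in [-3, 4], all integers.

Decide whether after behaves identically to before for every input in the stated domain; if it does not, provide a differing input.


Evaluate both at x=0, y=3.
before: s becomes -3; next (((-1 - 4) * (x * y)) == (3 - y)) evaluates to true; next s becomes -2; next (!(abs(s) <= (-s))) evaluates to false; next final value 16
after: r becomes -3; next (((-5 * x) * y) == (3 - y)) evaluates to true; next r becomes -1; next (abs(r) > (-r)) evaluates to false; next final value 4
16 vs 4 — the two versions disagree here.
verdict: not equivalent; witness: x=0, y=3


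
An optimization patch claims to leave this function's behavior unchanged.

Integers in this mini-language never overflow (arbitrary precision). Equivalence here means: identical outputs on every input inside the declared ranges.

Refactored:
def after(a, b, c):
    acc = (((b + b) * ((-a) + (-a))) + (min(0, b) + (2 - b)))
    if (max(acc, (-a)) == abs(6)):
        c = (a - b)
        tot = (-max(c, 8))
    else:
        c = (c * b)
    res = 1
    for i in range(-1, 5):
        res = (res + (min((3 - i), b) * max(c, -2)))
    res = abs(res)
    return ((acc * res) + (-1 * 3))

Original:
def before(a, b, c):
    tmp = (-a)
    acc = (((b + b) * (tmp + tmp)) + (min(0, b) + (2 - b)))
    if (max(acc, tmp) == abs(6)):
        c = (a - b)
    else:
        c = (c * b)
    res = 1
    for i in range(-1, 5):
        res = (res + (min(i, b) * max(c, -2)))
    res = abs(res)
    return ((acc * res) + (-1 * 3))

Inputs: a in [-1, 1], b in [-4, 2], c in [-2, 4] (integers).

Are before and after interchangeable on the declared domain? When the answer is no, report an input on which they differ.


Equivalent. A substantive addition is an assignment to `tot` whose value nothing reads; no result depends on it.
Across all 147 domain points the two functions coincide.
One worked example (a=-1, b=1, c=3) — before: tmp = 1; acc = 5; (max(acc, tmp) == abs(6)) -> false; c = 3; res = 1; [i=-1]; res = -2; [i=0]; res = -2; [i=1]; res = 1; [i=2]; res = 4; [i=3]; res = 7; [i=4]; res = 10; res = 10; return 47; after: acc = 5; (max(acc, (-a)) == abs(6)) -> false; c = 3; res = 1; [i=-1]; res = 4; [i=0]; res = 7; [i=1]; res = 10; [i=2]; res = 13; [i=3]; res = 13; [i=4]; res = 10; res = 10; return 47; agreement on 47.
verdict: equivalent


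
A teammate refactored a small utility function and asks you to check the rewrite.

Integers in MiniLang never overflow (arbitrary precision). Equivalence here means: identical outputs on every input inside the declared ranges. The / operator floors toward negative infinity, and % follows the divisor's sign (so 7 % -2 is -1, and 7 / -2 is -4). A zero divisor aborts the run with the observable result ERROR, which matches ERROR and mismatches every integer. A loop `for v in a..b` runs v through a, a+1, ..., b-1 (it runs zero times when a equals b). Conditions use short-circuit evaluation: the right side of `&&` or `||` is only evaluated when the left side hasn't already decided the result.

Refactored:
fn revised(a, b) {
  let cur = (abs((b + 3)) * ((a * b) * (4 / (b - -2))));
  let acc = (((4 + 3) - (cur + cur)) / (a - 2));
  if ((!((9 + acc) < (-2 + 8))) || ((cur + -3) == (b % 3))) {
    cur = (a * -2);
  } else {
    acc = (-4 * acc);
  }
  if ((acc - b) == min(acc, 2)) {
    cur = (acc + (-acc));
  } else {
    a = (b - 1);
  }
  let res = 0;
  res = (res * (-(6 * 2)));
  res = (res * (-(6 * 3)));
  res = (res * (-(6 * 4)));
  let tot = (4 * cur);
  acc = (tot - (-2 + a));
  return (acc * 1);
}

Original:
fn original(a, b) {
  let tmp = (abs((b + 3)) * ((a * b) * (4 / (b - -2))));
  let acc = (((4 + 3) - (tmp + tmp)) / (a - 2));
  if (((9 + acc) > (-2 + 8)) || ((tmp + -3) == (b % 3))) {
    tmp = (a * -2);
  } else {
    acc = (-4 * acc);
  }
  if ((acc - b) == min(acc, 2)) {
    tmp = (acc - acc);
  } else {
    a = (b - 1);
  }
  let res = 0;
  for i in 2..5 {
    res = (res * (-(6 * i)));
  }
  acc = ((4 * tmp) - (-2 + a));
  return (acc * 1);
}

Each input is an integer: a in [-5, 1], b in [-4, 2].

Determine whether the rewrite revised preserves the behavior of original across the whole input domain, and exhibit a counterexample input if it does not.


Input a=-1, b=-3: 6 from original versus 14 from revised.
verdict: not equivalent; witness: a=-1, b=-3


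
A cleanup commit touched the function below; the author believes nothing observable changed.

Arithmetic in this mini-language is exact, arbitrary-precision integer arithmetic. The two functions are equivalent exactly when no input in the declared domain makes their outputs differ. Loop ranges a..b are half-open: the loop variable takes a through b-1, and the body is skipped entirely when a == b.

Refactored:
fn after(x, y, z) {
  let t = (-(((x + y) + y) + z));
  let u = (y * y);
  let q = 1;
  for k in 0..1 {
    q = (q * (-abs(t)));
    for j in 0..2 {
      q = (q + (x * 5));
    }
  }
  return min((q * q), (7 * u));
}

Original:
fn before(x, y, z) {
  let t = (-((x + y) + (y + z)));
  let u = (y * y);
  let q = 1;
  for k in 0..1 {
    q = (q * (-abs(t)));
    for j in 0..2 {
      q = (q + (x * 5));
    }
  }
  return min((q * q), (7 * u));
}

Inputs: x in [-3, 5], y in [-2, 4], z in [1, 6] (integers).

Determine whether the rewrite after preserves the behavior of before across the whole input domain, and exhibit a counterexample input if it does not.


Equivalent — the differences include same computation, different form, yet no declared input distinguishes the two.
Tracing x=-2, y=3, z=1: before: t := -5 | u := 9 | q := 1 | iter k=0: | q := -5 | iter j=0: | q := -15 | iter j=1: | q := -25 | result 63 | after: t := -5 | u := 9 | q := 1 | iter k=0: | q := -5 | iter j=0: | q := -15 | iter j=1: | q := -25 | result 63 — matching result 63.
Checked all 378 inputs in the declared domain: the outputs agree on every one.
verdict: equivalent


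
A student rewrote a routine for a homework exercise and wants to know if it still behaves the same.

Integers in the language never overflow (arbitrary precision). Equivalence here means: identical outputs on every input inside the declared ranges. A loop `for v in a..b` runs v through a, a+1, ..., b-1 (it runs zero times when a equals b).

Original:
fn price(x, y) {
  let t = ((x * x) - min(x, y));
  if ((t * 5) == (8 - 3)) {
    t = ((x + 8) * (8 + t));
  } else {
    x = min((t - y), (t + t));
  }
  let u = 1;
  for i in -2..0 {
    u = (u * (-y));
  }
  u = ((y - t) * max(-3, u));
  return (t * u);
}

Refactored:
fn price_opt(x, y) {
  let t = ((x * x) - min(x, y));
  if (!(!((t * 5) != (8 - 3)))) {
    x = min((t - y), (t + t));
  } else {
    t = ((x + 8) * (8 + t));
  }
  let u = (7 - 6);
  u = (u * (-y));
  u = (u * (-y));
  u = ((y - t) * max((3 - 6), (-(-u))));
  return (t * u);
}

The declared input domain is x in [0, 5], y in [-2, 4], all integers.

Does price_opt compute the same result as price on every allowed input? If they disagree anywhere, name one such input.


Behavior is preserved: although comparison usage differs; also arithmetic usage differs; also constant usage differs; also local variable names differ; also boolean connective usage differs; also loop structure differs, the outputs never diverge.
Spot check at x=3, y=-2 — price: t=11, then ((t * 5) == (8 - 3)) is false, then x=13, then u=1, then (i=-2), then u=2, then (i=-1), then u=4, then u=-52, then returns -572. price_opt: t=11, then (!(!((t * 5) != (8 - 3)))) is true, then x=13, then u=1, then u=2, then u=4, then u=-52, then returns -572. Both give -572.
An exhaustive pass over the 42 declared inputs shows identical outputs.
verdict: equivalent


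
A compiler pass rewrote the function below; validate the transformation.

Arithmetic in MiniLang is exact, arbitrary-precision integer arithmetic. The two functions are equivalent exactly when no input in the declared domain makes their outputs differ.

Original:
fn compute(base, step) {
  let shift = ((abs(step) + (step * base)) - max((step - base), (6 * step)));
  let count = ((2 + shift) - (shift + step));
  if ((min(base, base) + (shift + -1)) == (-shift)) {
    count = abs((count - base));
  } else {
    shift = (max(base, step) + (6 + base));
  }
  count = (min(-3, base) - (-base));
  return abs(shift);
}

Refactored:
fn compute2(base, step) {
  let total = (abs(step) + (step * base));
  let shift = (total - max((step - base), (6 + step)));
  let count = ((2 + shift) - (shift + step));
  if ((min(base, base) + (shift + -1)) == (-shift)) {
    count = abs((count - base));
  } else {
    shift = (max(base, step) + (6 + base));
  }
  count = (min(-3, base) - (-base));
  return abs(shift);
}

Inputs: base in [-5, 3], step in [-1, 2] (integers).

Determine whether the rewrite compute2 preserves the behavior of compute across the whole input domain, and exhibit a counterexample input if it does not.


The rewrite breaks on base=1, step=0, where the results are 0 and 8.
compute: shift=0, then count=2, then ((min(base, base) + (shift + -1)) == (-shift)) is true, then count=1, then count=-2, then returns 0
compute2: total=0, then shift=-6, then count=2, then ((min(base, base) + (shift + -1)) == (-shift)) is false, then shift=8, then count=-2, then returns 8
verdict: not equivalent; witness: base=1, step=0


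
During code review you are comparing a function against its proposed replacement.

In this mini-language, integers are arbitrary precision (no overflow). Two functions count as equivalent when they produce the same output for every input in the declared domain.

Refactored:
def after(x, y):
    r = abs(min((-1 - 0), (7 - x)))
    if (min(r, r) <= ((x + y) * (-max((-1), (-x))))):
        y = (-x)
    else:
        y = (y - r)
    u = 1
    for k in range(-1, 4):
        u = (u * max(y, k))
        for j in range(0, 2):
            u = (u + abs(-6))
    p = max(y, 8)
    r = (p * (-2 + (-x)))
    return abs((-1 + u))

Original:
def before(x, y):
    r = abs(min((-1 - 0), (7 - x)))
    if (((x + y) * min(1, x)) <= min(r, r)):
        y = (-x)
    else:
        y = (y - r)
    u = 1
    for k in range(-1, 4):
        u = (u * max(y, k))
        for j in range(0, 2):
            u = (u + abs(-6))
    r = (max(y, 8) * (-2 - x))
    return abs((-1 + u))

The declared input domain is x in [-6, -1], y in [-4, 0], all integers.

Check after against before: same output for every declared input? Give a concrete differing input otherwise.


Try x=-6, y=-4.
before: r becomes 1; next (((x + y) * min(1, x)) <= min(r, r)) evaluates to false; next y becomes -5; next u becomes 1; next at k=-1:; next u becomes -1; next at j=0:; next u becomes 5; next at j=1:; next u becomes 11; next at k=0:; next u becomes 0; next at j=0:; next u becomes 6; next at j=1:; next u becomes 12; next at k=1:; next u becomes 12; next at j=0:; next u becomes 18; next at j=1:; next u becomes 24; next at k=2:; next u becomes 48; next at j=0:; next u becomes 54; next at j=1:; next u becomes 60; next at k=3:; next u becomes 180; next at j=0:; next u becomes 186; next at j=1:; next u becomes 192; next r becomes 32; next final value 191
after: r becomes 1; next (min(r, r) <= ((x + y) * (-max((-1), (-x))))) evaluates to true; next y becomes 6; next u becomes 1; next at k=-1:; next u becomes 6; next at j=0:; next u becomes 12; next at j=1:; next u becomes 18; next at k=0:; next u becomes 108; next at j=0:; next u becomes 114; next at j=1:; next u becomes 120; next at k=1:; next u becomes 720; next at j=0:; next u becomes 726; next at j=1:; next u becomes 732; next at k=2:; next u becomes 4392; next at j=0:; next u becomes 4398; next at j=1:; next u becomes 4404; next at k=3:; next u becomes 26424; next at j=0:; next u becomes 26430; next at j=1:; next u becomes 26436; next p becomes 8; next r becomes 32; next final value 26435
191 != 26435, so the rewrite changes behavior.
verdict: not equivalent; witness: x=-6, y=-4


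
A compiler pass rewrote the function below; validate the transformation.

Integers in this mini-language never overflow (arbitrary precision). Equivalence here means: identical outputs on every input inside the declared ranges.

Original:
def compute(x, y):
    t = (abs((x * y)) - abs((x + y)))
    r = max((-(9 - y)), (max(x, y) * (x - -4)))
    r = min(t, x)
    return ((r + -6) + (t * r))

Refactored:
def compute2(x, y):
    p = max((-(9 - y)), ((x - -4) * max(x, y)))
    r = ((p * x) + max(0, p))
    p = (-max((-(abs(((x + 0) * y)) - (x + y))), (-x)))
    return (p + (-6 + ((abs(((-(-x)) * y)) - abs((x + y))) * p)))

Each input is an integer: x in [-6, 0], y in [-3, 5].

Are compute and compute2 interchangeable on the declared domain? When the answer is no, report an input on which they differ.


Consider the input x=0, y=-3.
compute: t := -3 | r := 0 | r := -3 | result 0
compute2: p := 0 | r := 0 | p := 0 | result -6
0 != -6, so the rewrite changes behavior.
verdict: not equivalent; witness: x=0, y=-3


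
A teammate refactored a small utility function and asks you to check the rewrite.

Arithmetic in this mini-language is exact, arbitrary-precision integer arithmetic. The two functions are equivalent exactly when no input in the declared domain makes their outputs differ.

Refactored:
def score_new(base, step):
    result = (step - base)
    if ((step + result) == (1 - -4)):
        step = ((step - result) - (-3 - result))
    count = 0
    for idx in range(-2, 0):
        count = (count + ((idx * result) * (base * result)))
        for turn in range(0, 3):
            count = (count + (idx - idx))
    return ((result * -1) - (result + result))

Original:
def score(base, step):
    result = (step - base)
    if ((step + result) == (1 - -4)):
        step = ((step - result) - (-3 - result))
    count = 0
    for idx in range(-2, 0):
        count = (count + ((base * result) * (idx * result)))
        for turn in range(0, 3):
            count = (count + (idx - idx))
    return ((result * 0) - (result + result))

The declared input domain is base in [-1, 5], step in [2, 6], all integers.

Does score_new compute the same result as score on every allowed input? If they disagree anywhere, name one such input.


base=-1, step=2 yields -6 from score but -9 from score_new.
verdict: not equivalent; witness: base=-1, step=2


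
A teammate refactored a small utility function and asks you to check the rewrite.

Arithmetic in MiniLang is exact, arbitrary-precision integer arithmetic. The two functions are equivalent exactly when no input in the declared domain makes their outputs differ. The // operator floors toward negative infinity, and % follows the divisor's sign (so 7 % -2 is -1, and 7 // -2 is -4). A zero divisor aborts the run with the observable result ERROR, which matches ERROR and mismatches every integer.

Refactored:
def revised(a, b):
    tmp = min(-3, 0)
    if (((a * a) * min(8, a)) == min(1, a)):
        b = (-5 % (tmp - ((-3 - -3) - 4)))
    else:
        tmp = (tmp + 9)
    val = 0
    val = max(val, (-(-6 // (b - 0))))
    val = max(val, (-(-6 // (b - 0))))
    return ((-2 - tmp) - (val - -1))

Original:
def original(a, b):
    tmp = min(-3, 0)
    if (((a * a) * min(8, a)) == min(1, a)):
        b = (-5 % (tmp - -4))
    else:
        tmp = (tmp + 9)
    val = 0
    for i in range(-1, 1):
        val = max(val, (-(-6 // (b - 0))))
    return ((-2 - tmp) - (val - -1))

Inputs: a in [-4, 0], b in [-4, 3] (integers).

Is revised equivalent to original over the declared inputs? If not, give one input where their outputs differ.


Changes here: loop structure differs; also constant usage differs; also min/max/abs usage differs; also arithmetic usage differs; also local variable names differ; the full 40-point sweep finds no disagreement.
verdict: equivalent


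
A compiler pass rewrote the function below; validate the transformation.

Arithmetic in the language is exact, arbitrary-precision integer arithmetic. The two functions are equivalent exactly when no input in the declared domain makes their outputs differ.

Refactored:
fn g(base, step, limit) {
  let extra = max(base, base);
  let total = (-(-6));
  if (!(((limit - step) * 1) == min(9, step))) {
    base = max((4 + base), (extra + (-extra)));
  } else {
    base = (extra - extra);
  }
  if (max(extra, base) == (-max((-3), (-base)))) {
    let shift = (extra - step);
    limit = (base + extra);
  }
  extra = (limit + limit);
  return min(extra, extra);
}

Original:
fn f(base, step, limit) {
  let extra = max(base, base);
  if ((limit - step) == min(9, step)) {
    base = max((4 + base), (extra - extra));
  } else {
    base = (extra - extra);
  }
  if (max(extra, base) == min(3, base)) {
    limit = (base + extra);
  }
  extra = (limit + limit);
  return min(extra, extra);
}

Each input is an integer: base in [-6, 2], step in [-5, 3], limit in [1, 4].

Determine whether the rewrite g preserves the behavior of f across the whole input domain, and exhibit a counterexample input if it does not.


Consider the input base=-3, step=-5, limit=1.
f: extra becomes -3; next ((limit - step) == min(9, step)) evaluates to false; next base becomes 0; next (max(extra, base) == min(3, base)) evaluates to true; next limit becomes -3; next extra becomes -6; next final value -6
g: extra becomes -3; next total becomes 6; next (!(((limit - step) * 1) == min(9, step))) evaluates to true; next base becomes 1; next (max(extra, base) == (-max((-3), (-base)))) evaluates to true; next shift becomes 2; next limit becomes -2; next extra becomes -4; next final value -4
-6 != -4, so the rewrite changes behavior.
verdict: not equivalent; witness: base=-3, step=-5, limit=1


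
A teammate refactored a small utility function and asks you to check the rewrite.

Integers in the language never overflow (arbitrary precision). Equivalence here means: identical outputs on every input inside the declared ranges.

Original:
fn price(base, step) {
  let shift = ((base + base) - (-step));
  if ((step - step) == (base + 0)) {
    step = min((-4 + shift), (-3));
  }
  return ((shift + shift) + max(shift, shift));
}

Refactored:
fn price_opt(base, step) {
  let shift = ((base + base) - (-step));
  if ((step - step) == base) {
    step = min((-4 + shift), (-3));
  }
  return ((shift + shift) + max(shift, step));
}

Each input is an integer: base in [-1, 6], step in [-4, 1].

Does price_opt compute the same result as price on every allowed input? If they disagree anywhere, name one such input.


These are not equivalent — on base=-1, step=-4 the outputs split (-18 vs -16).
price: shift := -6 | ((step - step) == (base + 0)): false | result -18
price_opt: shift := -6 | ((step - step) == base): false | result -16
verdict: not equivalent; witness: base=-1, step=-4


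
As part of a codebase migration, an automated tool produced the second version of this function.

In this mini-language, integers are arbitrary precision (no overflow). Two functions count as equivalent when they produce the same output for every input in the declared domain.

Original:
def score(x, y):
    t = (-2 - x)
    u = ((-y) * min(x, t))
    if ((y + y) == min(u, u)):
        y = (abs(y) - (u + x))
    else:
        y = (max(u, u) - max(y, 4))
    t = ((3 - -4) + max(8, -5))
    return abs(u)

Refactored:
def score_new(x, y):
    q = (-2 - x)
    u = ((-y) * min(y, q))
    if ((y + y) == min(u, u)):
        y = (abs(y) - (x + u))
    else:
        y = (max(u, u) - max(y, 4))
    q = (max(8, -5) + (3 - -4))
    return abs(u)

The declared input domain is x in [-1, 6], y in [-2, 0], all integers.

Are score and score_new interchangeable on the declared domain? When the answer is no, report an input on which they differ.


Try x=-1, y=-2.
score: t=-1, then u=-2, then ((y + y) == min(u, u)) is false, then y=-6, then t=15, then returns 2
score_new: q=-1, then u=-4, then ((y + y) == min(u, u)) is true, then y=7, then q=15, then returns 4
2 against 4: the behavior changed.
verdict: not equivalent; witness: x=-1, y=-2


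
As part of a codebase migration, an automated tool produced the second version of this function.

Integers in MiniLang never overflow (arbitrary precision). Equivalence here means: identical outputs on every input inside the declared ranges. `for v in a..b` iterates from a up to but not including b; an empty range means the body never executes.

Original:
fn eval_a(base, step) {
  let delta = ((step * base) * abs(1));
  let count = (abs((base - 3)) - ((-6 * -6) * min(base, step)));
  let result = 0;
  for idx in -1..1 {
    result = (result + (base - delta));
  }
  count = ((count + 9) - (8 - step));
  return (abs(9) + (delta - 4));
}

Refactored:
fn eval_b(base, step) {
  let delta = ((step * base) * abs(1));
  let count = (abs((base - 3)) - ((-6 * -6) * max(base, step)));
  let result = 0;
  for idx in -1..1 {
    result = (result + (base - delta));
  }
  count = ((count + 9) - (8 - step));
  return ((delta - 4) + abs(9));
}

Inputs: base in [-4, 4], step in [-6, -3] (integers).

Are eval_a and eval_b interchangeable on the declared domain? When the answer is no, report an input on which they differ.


Equivalent. The edit looks behavioral (`min(base, step)` became `max(base, step)`), but over these ranges it never changes the outcome.
Across all 36 domain points the two functions coincide.
As a probe, take base=-3, step=-6: eval_a runs delta = 18; count = 222; result = 0; [idx=-1]; result = -21; [idx=0]; result = -42; count = 217; return 23; eval_b runs delta = 18; count = 114; result = 0; [idx=-1]; result = -21; [idx=0]; result = -42; count = 109; return 23; both end at 23.
verdict: equivalent


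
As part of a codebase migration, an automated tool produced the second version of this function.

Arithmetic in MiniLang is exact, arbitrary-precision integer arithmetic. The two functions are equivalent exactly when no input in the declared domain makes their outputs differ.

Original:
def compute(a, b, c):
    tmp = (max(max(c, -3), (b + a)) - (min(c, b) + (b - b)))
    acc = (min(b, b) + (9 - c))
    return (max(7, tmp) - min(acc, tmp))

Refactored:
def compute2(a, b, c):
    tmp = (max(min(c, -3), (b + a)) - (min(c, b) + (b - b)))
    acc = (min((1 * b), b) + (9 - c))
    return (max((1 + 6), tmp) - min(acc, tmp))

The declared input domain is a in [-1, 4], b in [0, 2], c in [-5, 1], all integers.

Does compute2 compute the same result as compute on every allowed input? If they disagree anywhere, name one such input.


Take a=-1, b=0, c=0.
compute: tmp := 0 | acc := 9 | result 7
compute2: tmp := -1 | acc := 9 | result 8
7 and 8 differ, so these are not the same function on this domain.
verdict: not equivalent; witness: a=-1, b=0, c=0


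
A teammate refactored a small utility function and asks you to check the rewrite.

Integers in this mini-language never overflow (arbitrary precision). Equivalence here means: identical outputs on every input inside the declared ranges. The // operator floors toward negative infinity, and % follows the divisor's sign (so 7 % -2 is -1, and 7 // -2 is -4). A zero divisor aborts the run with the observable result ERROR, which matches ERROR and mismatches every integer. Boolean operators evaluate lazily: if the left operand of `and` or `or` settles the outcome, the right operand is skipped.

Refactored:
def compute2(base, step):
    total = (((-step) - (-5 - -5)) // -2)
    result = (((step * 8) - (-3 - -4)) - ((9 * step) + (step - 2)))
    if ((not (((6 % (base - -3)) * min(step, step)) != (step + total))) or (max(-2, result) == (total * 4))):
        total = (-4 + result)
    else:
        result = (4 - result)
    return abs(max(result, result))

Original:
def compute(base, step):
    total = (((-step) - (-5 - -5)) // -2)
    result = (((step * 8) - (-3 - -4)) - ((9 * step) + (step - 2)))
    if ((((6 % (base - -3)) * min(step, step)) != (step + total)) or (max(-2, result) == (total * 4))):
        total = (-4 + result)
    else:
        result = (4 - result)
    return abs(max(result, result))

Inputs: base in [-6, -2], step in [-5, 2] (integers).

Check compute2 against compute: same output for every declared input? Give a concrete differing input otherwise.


base=-6, step=-5 yields 11 from compute but 7 from compute2.
verdict: not equivalent; witness: base=-6, step=-5


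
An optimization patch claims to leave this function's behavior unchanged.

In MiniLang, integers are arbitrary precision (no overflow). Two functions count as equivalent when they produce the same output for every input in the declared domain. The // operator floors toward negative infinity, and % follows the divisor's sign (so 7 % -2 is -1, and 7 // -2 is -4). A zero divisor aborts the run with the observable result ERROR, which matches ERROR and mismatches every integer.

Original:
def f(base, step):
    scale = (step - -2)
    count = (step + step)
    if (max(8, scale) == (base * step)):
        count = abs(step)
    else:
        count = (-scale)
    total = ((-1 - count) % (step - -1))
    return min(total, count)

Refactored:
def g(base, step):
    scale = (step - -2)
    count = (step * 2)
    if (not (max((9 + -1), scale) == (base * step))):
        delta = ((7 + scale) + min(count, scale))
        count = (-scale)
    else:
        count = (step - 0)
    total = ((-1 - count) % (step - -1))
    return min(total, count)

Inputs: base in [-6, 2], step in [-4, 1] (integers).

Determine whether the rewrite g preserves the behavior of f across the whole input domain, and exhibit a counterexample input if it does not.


Consider the input base=-4, step=-2.
f: scale := 0 | count := -4 | (max(8, scale) == (base * step)): true | count := 2 | total := 0 | result 0
g: scale := 0 | count := -4 | (not (max((9 + -1), scale) == (base * step))): false | count := -2 | total := 0 | result -2
0 against -2: the behavior changed.
verdict: not equivalent; witness: base=-4, step=-2


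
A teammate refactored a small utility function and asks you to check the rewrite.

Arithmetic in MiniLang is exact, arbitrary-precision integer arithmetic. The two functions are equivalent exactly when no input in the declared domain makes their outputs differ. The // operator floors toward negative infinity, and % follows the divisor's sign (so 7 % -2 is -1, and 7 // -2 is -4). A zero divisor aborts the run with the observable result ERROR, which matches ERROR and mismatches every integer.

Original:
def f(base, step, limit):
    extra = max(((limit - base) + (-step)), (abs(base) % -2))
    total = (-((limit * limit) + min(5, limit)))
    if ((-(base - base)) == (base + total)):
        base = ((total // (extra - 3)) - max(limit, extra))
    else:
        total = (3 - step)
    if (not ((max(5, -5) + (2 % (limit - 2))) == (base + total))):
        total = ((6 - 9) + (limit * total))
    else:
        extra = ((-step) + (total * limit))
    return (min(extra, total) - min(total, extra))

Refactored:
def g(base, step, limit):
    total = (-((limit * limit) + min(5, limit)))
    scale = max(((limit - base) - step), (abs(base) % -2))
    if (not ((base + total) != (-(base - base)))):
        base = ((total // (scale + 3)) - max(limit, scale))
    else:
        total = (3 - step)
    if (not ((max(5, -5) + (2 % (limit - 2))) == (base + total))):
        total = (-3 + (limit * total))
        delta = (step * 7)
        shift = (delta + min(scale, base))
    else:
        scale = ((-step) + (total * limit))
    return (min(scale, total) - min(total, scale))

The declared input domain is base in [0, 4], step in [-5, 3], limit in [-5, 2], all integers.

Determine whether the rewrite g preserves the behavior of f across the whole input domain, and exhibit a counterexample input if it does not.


Run the pair on base=0, step=-4, limit=-1.
f: extra := 3 | total := 0 | ((-(base - base)) == (base + total)): true | divide-by-zero, output ERROR
g: total := 0 | scale := 3 | (not ((base + total) != (-(base - base)))): true | base := -3 | (not ((max(5, -5) + (2 % (limit - 2))) == (base + total))): true | total := -3 | delta := -28 | shift := -31 | result 0
ERROR != 0, so the rewrite changes behavior.
verdict: not equivalent; witness: base=0, step=-4, limit=-1
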